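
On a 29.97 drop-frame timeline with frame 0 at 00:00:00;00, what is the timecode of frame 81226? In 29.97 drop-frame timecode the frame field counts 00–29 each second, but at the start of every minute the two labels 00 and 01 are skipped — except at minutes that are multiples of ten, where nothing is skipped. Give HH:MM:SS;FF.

00:45:10;08

Each 10-minute DF block holds 10 × 60 × 30 − 9 × 2 = 17982 frames. 81226 ÷ 17982 → 4 full blocks, remainder 9298.
Within the partial block the first minute is 1800 frames and each further minute 1798, so 5 further minute boundaries passed. Total skipped labels = 18 × 4 + 2 × 5 = 82.
Non-drop label index = 81226 + 82 = 81308; at 30 labels/s that is 00:45:10:08, i.e. DF 00:45:10;08.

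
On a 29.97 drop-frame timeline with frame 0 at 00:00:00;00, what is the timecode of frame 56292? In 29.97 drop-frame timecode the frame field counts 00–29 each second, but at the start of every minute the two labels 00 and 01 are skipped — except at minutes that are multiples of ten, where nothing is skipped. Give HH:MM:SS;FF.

00:31:18;08

Ten DF minutes hold 17982 frames, so frame 56292 lies in block 3 (frames 53946–71927) with 2346 frames into that block.
The block's first minute is 1800 frames and the rest 1798 each; 2346 frames reaches minute 1, so 3 × 18 + 1 × 2 = 56 labels have been skipped so far.
Adding those back, label number 56292 + 56 = 56348 at 30 labels/s is 1878 s + 8 f = 0 h 31 min 18 s frame 8, i.e. 00:31:18;08.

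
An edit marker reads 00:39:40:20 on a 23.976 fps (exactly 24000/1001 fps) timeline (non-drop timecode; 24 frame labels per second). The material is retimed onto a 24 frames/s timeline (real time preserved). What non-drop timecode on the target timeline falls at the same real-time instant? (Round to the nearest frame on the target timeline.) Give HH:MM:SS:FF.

Source frame index: (0×3600 + 39×60 + 40) × 24 + 20 = 57140.
Real time: 57140 / (24000/1001) = 2859857/1200 s.
Target frame: (2859857/1200) × (24) = 2859857/50 ≈ 57197.140 → 57197.
At 24 labels/s: frame 57197 → 00:39:43:05.

00:39:43:05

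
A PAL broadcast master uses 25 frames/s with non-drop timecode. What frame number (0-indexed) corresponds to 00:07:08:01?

frame 10701

Total seconds to the label: (0 × 3600 + 7 × 60 + 8) = 428.
Frame index = 428 × 25 + 1 = 10701.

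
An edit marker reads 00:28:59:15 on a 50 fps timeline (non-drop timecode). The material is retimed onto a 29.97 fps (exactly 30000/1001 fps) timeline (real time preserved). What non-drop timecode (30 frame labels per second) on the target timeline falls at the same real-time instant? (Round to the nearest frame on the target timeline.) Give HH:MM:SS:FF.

00:28:57:17

Source frame index: (0×3600 + 28×60 + 59) × 50 + 15 = 86965.
Real time: 86965 / (50) = 17393/10 s.
Target frame: (17393/10) × (30000/1001) = 52179000/1001 ≈ 52126.873 → 52127.
At 30 labels/s: frame 52127 → 00:28:57:17.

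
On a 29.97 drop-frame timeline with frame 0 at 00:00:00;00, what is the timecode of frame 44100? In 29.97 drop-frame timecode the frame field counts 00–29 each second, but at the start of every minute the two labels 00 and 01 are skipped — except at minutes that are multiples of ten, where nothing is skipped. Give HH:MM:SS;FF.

00:24:31;14

Ten DF minutes hold 17982 frames, so frame 44100 lies in block 2 (frames 35964–53945) with 8136 frames into that block.
The block's first minute is 1800 frames and the rest 1798 each; 8136 frames reaches minute 4, so 2 × 18 + 4 × 2 = 44 labels have been skipped so far.
Adding those back, label number 44100 + 44 = 44144 at 30 labels/s is 1471 s + 14 f = 0 h 24 min 31 s frame 14, i.e. 00:24:31;14.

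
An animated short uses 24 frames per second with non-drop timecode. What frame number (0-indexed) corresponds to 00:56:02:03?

80691

Total seconds to the label: (0 × 3600 + 56 × 60 + 2) = 3362.
Frame index = 3362 × 24 + 3 = 80691.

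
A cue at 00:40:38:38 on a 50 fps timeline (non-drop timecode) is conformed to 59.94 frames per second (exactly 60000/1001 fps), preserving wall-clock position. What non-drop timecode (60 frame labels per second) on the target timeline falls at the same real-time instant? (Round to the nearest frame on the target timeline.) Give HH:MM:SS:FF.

00:40:36:19

Source frame index: (0×3600 + 40×60 + 38) × 50 + 38 = 121938.
Real time: 121938 / (50) = 60969/25 s.
Target frame: (60969/25) × (60000/1001) = 146325600/1001 ≈ 146179.421 → 146179.
At 60 labels/s: frame 146179 → 00:40:36:19.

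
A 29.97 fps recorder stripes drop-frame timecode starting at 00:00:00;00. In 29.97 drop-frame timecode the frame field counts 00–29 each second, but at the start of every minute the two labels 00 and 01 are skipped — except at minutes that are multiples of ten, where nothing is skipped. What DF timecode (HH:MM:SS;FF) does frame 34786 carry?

Each 10-minute DF block holds 10 × 60 × 30 − 9 × 2 = 17982 frames. 34786 ÷ 17982 → 1 full block, remainder 16804.
Within the partial block the first minute is 1800 frames and each further minute 1798, so 9 further minute boundaries passed. Total skipped labels = 18 × 1 + 2 × 9 = 36.
Non-drop label index = 34786 + 36 = 34822; at 30 labels/s that is 00:19:20:22, i.e. DF 00:19:20;22.

00:19:20;22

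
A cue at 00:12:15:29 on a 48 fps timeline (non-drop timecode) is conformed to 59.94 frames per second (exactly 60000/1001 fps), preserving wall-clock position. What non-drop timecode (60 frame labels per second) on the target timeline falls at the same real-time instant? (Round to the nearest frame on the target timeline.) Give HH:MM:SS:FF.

Source frame index: (0×3600 + 12×60 + 15) × 48 + 29 = 35309.
Real time: 35309 / (48) = 35309/48 s.
Target frame: (35309/48) × (60000/1001) = 44136250/1001 ≈ 44092.158 → 44092.
At 60 labels/s: frame 44092 → 00:12:14:52.

00:12:14:52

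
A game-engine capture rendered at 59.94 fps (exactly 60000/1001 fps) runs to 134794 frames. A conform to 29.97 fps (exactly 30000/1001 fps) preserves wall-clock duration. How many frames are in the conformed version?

Target frames = source frames × (target rate / source rate) = 134794 × (30000/1001)/(60000/1001) = 134794 × 1/2 = 67397.

67397 frames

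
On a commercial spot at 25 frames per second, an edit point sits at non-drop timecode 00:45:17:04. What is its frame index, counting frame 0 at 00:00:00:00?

Total seconds to the label: (0 × 3600 + 45 × 60 + 17) = 2717.
Frame index = 2717 × 25 + 4 = 67929.

frame 67929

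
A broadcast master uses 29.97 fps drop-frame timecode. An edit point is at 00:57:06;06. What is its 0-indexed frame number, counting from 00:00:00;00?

Complete 10-minute blocks: 5, each 17982 frames → 89910.
Remaining 7 whole minutes in the current block: 1800 + 6 × 1798 = 12588 frames.
Within the current minute: 6 × 30 + 6 − 2 = 184 (labels ;00/;01 skipped at this minute). Total = 89910 + 12588 + 184 = 102682.

102682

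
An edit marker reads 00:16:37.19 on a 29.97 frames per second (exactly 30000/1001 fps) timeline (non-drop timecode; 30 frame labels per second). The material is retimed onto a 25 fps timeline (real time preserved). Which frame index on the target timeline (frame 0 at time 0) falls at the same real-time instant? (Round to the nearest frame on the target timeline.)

Source frame index: (0×3600 + 16×60 + 37) × 30 + 19 = 29929.
Real time: 29929 / (30000/1001) = 29958929/30000 s.
Target frame: (29958929/30000) × (25) = 29958929/1200 ≈ 24965.774 → 24966.

frame 24966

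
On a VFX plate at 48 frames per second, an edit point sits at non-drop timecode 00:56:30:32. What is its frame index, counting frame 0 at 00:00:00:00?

Total seconds to the label: (0 × 3600 + 56 × 60 + 30) = 3390.
Frame index = 3390 × 48 + 32 = 162752.

frame 162752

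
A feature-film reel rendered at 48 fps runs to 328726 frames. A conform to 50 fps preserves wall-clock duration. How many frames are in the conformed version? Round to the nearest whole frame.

Frames at target rate = 328726 × (50) / (48) = 4109075/12 ≈ 342422.917.
Nearest whole frame: 342423.

342423 frames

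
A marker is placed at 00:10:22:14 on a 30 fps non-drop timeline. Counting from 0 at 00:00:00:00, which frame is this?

Total seconds to the label: (0 × 3600 + 10 × 60 + 22) = 622.
Frame index = 622 × 30 + 14 = 18674.

frame 18674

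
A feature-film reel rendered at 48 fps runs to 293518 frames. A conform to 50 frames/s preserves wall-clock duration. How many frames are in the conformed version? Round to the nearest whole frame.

305748 frames

Frames at target rate = 293518 × (50) / (48) = 3668975/12 ≈ 305747.917.
Nearest whole frame: 305748.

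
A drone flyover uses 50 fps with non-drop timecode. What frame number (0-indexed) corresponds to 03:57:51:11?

713561

Total seconds to the label: (3 × 3600 + 57 × 60 + 51) = 14271.
Frame index = 14271 × 50 + 11 = 713561.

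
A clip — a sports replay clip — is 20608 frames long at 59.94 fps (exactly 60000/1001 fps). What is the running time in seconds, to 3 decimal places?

343.810 seconds

Running time = 20608 × 1001/60000 = 644644/1875 s ≈ 343.810 s.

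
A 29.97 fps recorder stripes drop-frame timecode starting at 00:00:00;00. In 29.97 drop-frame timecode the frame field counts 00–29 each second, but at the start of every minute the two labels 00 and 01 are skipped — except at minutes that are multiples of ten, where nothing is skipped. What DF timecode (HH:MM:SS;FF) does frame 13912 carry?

00:07:44;06

Ten DF minutes hold 17982 frames, so frame 13912 lies in block 0 (frames 0–17981) with 13912 frames into that block.
The block's first minute is 1800 frames and the rest 1798 each; 13912 frames reaches minute 7, so 0 × 18 + 7 × 2 = 14 labels have been skipped so far.
Adding those back, label number 13912 + 14 = 13926 at 30 labels/s is 464 s + 6 f = 0 h 7 min 44 s frame 6, i.e. 00:07:44;06.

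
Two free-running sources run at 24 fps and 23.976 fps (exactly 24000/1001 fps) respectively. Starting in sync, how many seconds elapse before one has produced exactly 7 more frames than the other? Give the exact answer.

7007/24 seconds

The gap grows by |24000/1001 − 24| = 24/1001 frames per second.
Time for a 7-frame gap: 7 ÷ (24/1001) = 7007/24 s.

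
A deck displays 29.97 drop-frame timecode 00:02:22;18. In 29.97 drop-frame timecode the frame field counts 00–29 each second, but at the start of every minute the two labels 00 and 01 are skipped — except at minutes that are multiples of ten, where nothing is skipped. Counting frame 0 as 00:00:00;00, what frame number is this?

Complete 10-minute blocks: 0, each 17982 frames → 0.
Remaining 2 whole minutes in the current block: 1800 + 1 × 1798 = 3598 frames.
Within the current minute: 22 × 30 + 18 − 2 = 676 (labels ;00/;01 skipped at this minute). Total = 0 + 3598 + 676 = 4274.

4274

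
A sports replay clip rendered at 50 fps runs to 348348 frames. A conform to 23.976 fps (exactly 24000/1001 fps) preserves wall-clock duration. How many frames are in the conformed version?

167040 frames

Target frames = source frames × (target rate / source rate) = 348348 × (24000/1001)/(50) = 348348 × 480/1001 = 167040.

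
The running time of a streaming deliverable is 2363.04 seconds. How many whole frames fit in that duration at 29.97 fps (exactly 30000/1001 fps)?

Frames = 2363.04 × 30000/1001 = 70891200/1001 ≈ 70820.3796.
Complete frames: 70820.

70820 frames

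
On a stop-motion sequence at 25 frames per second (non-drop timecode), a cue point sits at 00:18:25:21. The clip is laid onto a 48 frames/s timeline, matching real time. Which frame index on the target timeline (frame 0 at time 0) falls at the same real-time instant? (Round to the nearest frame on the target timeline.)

Source frame index: (0×3600 + 18×60 + 25) × 25 + 21 = 27646.
Real time: 27646 / (25) = 27646/25 s.
Target frame: (27646/25) × (48) = 1327008/25 ≈ 53080.320 → 53080.

frame 53080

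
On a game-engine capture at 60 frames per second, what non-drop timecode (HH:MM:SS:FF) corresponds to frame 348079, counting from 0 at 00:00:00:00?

01:36:41:19

348079 ÷ 60 = 5801 full seconds, remainder 19 frames.
5801 s = 1 h 36 min 41 s.
Timecode: 01:36:41:19.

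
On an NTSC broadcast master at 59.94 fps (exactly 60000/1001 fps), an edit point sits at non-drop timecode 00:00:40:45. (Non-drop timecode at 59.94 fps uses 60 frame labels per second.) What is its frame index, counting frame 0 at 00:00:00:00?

Total seconds to the label: (0 × 3600 + 0 × 60 + 40) = 40.
Frame index = 40 × 60 + 45 = 2445.

frame 2445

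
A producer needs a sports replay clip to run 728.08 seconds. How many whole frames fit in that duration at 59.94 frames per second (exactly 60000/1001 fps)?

43641 frames

Frames = 728.08 × 60000/1001 = 43684800/1001 ≈ 43641.1588.
Complete frames: 43641.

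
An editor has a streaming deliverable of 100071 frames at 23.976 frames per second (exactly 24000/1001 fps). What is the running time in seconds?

Running time = 100071 / (24000/1001) = 4173.794625 s.

4173.794625 seconds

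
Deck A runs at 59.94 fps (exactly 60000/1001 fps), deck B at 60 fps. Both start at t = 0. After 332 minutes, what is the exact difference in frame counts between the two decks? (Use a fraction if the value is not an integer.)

1195200/1001 frames

332 min = 19920 s.
A emits 60000/1001 × 19920 = 1195200000/1001 frames; B emits 60 × 19920 = 1195200.
Difference = 1195200/1001 frames (≈ 1194.0060); B is ahead of A.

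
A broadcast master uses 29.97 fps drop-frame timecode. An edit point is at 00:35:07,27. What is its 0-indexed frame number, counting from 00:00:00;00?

63173

Complete 10-minute blocks: 3, each 17982 frames → 53946.
Remaining 5 whole minutes in the current block: 1800 + 4 × 1798 = 8992 frames.
Within the current minute: 7 × 30 + 27 − 2 = 235 (labels ;00/;01 skipped at this minute). Total = 53946 + 8992 + 235 = 63173.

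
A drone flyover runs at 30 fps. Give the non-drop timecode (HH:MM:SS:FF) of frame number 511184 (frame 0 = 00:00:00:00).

511184 ÷ 30 = 17039 full seconds, remainder 14 frames.
17039 s = 4 h 43 min 59 s.
Timecode: 04:43:59:14.

04:43:59:14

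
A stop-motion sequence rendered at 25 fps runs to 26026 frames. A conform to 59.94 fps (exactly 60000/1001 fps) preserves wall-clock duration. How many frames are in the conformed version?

Target frames = source frames × (target rate / source rate) = 26026 × (60000/1001)/(25) = 26026 × 2400/1001 = 62400.

62400 frames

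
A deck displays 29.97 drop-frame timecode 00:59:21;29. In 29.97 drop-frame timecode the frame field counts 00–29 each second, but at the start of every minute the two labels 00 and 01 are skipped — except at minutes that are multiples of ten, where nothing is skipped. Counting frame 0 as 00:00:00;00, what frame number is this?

106751

Complete 10-minute blocks: 5, each 17982 frames → 89910.
Remaining 9 whole minutes in the current block: 1800 + 8 × 1798 = 16184 frames.
Within the current minute: 21 × 30 + 29 − 2 = 657 (labels ;00/;01 skipped at this minute). Total = 89910 + 16184 + 657 = 106751.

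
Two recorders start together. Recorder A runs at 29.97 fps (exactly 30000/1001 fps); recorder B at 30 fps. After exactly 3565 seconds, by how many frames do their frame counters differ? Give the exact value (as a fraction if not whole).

A emits 30000/1001 × 3565 = 106950000/1001 frames; B emits 30 × 3565 = 106950.
Difference = 106950/1001 frames (≈ 106.8432); B is ahead of A.

106950/1001 frames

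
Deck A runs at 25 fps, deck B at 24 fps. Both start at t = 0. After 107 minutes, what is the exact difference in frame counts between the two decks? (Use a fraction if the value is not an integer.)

107 min = 6420 s.
A emits 25 × 6420 = 160500 frames; B emits 24 × 6420 = 154080.
Difference = 6420 frames; B is behind A.

6420 frames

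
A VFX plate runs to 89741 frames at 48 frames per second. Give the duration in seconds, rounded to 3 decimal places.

Running time = 89741 × 1/48 = 89741/48 s ≈ 1869.604 s.

1869.604 seconds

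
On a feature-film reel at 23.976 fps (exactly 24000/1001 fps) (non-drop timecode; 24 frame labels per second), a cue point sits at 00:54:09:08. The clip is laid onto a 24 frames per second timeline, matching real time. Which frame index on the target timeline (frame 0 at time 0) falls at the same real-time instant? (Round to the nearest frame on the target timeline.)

Source frame index: (0×3600 + 54×60 + 9) × 24 + 8 = 77984.
Real time: 77984 / (24000/1001) = 2439437/750 s.
Target frame: (2439437/750) × (24) = 9757748/125 ≈ 78061.984 → 78062.

frame 78062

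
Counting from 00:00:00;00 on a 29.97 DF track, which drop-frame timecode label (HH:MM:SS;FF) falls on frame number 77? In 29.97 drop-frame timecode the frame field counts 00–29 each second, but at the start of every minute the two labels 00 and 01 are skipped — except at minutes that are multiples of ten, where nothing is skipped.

00:00:02;17

Ten DF minutes hold 17982 frames, so frame 77 lies in block 0 (frames 0–17981) with 77 frames into that block.
The block's first minute is 1800 frames and the rest 1798 each; 77 frames reaches minute 0, so 0 × 18 + 0 × 2 = 0 labels have been skipped so far.
Adding those back, label number 77 + 0 = 77 at 30 labels/s is 2 s + 17 f = 0 h 0 min 2 s frame 17, i.e. 00:00:02;17.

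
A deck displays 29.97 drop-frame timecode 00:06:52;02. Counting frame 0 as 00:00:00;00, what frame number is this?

As if non-drop at 30 labels/s: (0 × 3600 + 6 × 60 + 52) × 30 + 2 = 12362.
Minute boundaries passed: 6; those not divisible by 10: 6 − 0 = 6; dropped labels = 2 × 6 = 12.
Actual frame index = 12362 − 12 = 12350.

12350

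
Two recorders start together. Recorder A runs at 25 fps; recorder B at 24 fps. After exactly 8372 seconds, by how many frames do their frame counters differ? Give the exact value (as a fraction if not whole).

A emits 25 × 8372 = 209300 frames; B emits 24 × 8372 = 200928.
Difference = 8372 frames; B is behind A.

8372 frames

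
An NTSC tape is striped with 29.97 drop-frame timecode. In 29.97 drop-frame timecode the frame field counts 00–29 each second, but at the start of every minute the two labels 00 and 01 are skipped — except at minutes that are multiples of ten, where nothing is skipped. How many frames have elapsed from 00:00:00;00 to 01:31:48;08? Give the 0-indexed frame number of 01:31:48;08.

165084

Complete 10-minute blocks: 9, each 17982 frames → 161838.
Remaining 1 whole minute in the current block: 1800 + 0 × 1798 = 1800 frames.
Within the current minute: 48 × 30 + 8 − 2 = 1446 (labels ;00/;01 skipped at this minute). Total = 161838 + 1800 + 1446 = 165084.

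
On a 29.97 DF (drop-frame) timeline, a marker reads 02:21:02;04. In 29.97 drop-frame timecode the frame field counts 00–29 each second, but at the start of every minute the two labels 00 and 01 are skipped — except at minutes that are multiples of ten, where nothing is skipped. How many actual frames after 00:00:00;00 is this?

253610

As if non-drop at 30 labels/s: (2 × 3600 + 21 × 60 + 2) × 30 + 4 = 253864.
Minute boundaries passed: 141; those not divisible by 10: 141 − 14 = 127; dropped labels = 2 × 127 = 254.
Actual frame index = 253864 − 254 = 253610.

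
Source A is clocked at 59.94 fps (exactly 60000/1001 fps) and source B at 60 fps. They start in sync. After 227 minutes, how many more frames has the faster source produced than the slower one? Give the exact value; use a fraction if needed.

227 min = 13620 s.
A emits 60000/1001 × 13620 = 817200000/1001 frames; B emits 60 × 13620 = 817200.
Difference = 817200/1001 frames (≈ 816.3836); B is ahead of A.

817200/1001 frames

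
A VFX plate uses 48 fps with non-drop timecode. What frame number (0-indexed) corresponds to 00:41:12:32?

Total seconds to the label: (0 × 3600 + 41 × 60 + 12) = 2472.
Frame index = 2472 × 48 + 32 = 118688.

118688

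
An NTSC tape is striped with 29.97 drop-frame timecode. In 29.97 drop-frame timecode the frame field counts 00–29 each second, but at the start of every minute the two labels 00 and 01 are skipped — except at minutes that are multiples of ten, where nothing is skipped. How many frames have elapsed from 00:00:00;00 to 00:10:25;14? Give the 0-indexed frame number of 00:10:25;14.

18746

Complete 10-minute blocks: 1, each 17982 frames → 17982.
Remaining 0 whole minutes in the current block: 0 frames.
Within the current minute: 25 × 30 + 14 = 764. Total = 17982 + 0 + 764 = 18746.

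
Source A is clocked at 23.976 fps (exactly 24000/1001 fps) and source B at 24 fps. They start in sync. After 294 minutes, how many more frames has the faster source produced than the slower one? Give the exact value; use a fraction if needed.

294 min = 17640 s.
A emits 24000/1001 × 17640 = 60480000/143 frames; B emits 24 × 17640 = 423360.
Difference = 60480/143 frames (≈ 422.9371); B is ahead of A.

60480/143 frames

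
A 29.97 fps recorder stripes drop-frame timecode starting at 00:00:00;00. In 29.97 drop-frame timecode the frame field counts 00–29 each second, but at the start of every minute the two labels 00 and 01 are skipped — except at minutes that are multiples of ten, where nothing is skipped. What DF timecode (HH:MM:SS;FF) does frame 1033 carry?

Each 10-minute DF block holds 10 × 60 × 30 − 9 × 2 = 17982 frames. 1033 ÷ 17982 → 0 full blocks, remainder 1033.
Within the partial block the first minute is 1800 frames and each further minute 1798, so 0 further minute boundaries passed. Total skipped labels = 18 × 0 + 2 × 0 = 0.
Non-drop label index = 1033 + 0 = 1033; at 30 labels/s that is 00:00:34:13, i.e. DF 00:00:34;13.

00:00:34;13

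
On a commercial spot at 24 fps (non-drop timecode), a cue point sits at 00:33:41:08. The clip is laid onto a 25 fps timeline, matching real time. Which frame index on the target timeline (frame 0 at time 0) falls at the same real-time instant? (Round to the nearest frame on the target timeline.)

frame 50533

Source frame index: (0×3600 + 33×60 + 41) × 24 + 8 = 48512.
Real time: 48512 / (24) = 6064/3 s.
Target frame: (6064/3) × (25) = 151600/3 ≈ 50533.333 → 50533.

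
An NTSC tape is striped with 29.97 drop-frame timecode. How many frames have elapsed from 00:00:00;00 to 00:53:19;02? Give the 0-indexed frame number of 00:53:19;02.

95876

Complete 10-minute blocks: 5, each 17982 frames → 89910.
Remaining 3 whole minutes in the current block: 1800 + 2 × 1798 = 5396 frames.
Within the current minute: 19 × 30 + 2 − 2 = 570 (labels ;00/;01 skipped at this minute). Total = 89910 + 5396 + 570 = 95876.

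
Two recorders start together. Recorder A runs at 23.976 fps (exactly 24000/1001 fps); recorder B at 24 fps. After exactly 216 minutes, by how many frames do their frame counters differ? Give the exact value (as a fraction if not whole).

311040/1001 frames

216 min = 12960 s.
A emits 24000/1001 × 12960 = 311040000/1001 frames; B emits 24 × 12960 = 311040.
Difference = 311040/1001 frames (≈ 310.7293); B is ahead of A.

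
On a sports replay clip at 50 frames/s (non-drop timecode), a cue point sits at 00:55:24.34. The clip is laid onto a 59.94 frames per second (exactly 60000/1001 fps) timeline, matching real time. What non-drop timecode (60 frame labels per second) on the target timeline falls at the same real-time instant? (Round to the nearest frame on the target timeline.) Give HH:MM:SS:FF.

Source frame index: (0×3600 + 55×60 + 24) × 50 + 34 = 166234.
Real time: 166234 / (50) = 83117/25 s.
Target frame: (83117/25) × (60000/1001) = 199480800/1001 ≈ 199281.518 → 199282.
At 60 labels/s: frame 199282 → 00:55:21:22.

00:55:21:22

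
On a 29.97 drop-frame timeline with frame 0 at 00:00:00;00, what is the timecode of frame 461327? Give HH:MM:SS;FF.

04:16:32;29

Each 10-minute DF block holds 10 × 60 × 30 − 9 × 2 = 17982 frames. 461327 ÷ 17982 → 25 full blocks, remainder 11777.
Within the partial block the first minute is 1800 frames and each further minute 1798, so 6 further minute boundaries passed. Total skipped labels = 18 × 25 + 2 × 6 = 462.
Non-drop label index = 461327 + 462 = 461789; at 30 labels/s that is 04:16:32:29, i.e. DF 04:16:32;29.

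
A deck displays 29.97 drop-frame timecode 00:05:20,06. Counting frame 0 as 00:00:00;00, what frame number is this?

As if non-drop at 30 labels/s: (0 × 3600 + 5 × 60 + 20) × 30 + 6 = 9606.
Minute boundaries passed: 5; those not divisible by 10: 5 − 0 = 5; dropped labels = 2 × 5 = 10.
Actual frame index = 9606 − 10 = 9596.

9596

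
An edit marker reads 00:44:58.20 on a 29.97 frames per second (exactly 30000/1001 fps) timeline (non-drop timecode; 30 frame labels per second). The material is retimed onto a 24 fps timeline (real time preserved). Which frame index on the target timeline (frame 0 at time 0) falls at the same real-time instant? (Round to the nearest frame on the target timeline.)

frame 64833

Source frame index: (0×3600 + 44×60 + 58) × 30 + 20 = 80960.
Real time: 80960 / (30000/1001) = 1013012/375 s.
Target frame: (1013012/375) × (24) = 8104096/125 ≈ 64832.768 → 64833.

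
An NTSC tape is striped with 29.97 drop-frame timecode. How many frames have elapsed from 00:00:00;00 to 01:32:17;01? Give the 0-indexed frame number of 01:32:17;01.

165945

As if non-drop at 30 labels/s: (1 × 3600 + 32 × 60 + 17) × 30 + 1 = 166111.
Minute boundaries passed: 92; those not divisible by 10: 92 − 9 = 83; dropped labels = 2 × 83 = 166.
Actual frame index = 166111 − 166 = 165945.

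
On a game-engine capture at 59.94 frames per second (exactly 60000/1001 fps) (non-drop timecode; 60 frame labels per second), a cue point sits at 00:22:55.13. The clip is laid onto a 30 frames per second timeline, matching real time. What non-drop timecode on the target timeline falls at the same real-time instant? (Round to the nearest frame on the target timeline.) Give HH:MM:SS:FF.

Source frame index: (0×3600 + 22×60 + 55) × 60 + 13 = 82513.
Real time: 82513 / (60000/1001) = 82595513/60000 s.
Target frame: (82595513/60000) × (30) = 82595513/2000 ≈ 41297.757 → 41298.
At 30 labels/s: frame 41298 → 00:22:56:18.

00:22:56:18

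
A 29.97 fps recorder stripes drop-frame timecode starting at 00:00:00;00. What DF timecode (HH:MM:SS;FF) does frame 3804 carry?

Each 10-minute DF block holds 10 × 60 × 30 − 9 × 2 = 17982 frames. 3804 ÷ 17982 → 0 full blocks, remainder 3804.
Within the partial block the first minute is 1800 frames and each further minute 1798, so 2 further minute boundaries passed. Total skipped labels = 18 × 0 + 2 × 2 = 4.
Non-drop label index = 3804 + 4 = 3808; at 30 labels/s that is 00:02:06:28, i.e. DF 00:02:06;28.

00:02:06;28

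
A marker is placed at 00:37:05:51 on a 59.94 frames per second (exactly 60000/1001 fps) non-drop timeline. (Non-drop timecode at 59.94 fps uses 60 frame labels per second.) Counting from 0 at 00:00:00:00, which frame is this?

133551

Total seconds to the label: (0 × 3600 + 37 × 60 + 5) = 2225.
Frame index = 2225 × 60 + 51 = 133551.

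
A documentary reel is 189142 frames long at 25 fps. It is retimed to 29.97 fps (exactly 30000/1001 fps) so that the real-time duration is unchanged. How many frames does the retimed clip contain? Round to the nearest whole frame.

Frames at target rate = 189142 × (30000/1001) / (25) = 226970400/1001 ≈ 226743.656.
Nearest whole frame: 226744.

226744 frames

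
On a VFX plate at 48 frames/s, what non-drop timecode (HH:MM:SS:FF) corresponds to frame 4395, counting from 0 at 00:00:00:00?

4395 ÷ 48 = 91 full seconds, remainder 27 frames.
91 s = 0 h 1 min 31 s.
Timecode: 00:01:31:27.

00:01:31:27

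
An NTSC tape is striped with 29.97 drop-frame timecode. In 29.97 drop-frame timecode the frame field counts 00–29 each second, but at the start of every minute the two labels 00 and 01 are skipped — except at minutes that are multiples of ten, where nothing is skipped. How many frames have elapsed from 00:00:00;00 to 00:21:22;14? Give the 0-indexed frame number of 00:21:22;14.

38436

Complete 10-minute blocks: 2, each 17982 frames → 35964.
Remaining 1 whole minute in the current block: 1800 + 0 × 1798 = 1800 frames.
Within the current minute: 22 × 30 + 14 − 2 = 672 (labels ;00/;01 skipped at this minute). Total = 35964 + 1800 + 672 = 38436.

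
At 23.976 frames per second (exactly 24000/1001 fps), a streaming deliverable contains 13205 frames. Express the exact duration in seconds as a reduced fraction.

Running time = 13205 ÷ (24000/1001) = 13205 × 1001/24000 = 2643641/4800 s.

2643641/4800 seconds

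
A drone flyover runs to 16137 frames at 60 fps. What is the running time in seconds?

Running time = 16137 / (60) = 268.95 s.

268.95 seconds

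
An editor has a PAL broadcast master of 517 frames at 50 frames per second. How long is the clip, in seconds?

10.34 seconds

Running time = 517 / (50) = 10.34 s.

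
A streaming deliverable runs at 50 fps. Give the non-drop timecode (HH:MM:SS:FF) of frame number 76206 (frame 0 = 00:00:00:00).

00:25:24:06

76206 ÷ 50 = 1524 full seconds, remainder 6 frames.
1524 s = 0 h 25 min 24 s.
Timecode: 00:25:24:06.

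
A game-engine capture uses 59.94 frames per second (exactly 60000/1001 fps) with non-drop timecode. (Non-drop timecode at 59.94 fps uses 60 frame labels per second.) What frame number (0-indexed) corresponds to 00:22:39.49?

Total seconds to the label: (0 × 3600 + 22 × 60 + 39) = 1359.
Frame index = 1359 × 60 + 49 = 81589.

81589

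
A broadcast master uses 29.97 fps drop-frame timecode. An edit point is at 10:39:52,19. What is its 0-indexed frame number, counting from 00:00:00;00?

Complete 10-minute blocks: 63, each 17982 frames → 1132866.
Remaining 9 whole minutes in the current block: 1800 + 8 × 1798 = 16184 frames.
Within the current minute: 52 × 30 + 19 − 2 = 1577 (labels ;00/;01 skipped at this minute). Total = 1132866 + 16184 + 1577 = 1150627.

1150627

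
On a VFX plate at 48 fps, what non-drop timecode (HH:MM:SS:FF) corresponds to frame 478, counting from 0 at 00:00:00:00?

478 ÷ 48 = 9 full seconds, remainder 46 frames.
9 s = 0 h 0 min 9 s.
Timecode: 00:00:09:46.

00:00:09:46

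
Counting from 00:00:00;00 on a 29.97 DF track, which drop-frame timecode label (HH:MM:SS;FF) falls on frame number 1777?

00:00:59;07

Each 10-minute DF block holds 10 × 60 × 30 − 9 × 2 = 17982 frames. 1777 ÷ 17982 → 0 full blocks, remainder 1777.
Within the partial block the first minute is 1800 frames and each further minute 1798, so 0 further minute boundaries passed. Total skipped labels = 18 × 0 + 2 × 0 = 0.
Non-drop label index = 1777 + 0 = 1777; at 30 labels/s that is 00:00:59:07, i.e. DF 00:00:59;07.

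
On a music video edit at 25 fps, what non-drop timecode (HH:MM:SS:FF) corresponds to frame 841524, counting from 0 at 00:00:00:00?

09:21:00:24

841524 ÷ 25 = 33660 full seconds, remainder 24 frames.
33660 s = 9 h 21 min 0 s.
Timecode: 09:21:00:24.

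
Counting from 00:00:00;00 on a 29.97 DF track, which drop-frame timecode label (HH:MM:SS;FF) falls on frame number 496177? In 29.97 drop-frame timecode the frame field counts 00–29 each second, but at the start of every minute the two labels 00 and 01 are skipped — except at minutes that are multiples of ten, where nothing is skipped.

Ten DF minutes hold 17982 frames, so frame 496177 lies in block 27 (frames 485514–503495) with 10663 frames into that block.
The block's first minute is 1800 frames and the rest 1798 each; 10663 frames reaches minute 5, so 27 × 18 + 5 × 2 = 496 labels have been skipped so far.
Adding those back, label number 496177 + 496 = 496673 at 30 labels/s is 16555 s + 23 f = 4 h 35 min 55 s frame 23, i.e. 04:35:55;23.

04:35:55;23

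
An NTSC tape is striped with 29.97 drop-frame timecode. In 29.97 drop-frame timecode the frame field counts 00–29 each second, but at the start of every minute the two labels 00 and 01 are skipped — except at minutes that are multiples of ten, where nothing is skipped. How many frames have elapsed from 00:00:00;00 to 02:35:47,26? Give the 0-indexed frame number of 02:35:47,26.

Complete 10-minute blocks: 15, each 17982 frames → 269730.
Remaining 5 whole minutes in the current block: 1800 + 4 × 1798 = 8992 frames.
Within the current minute: 47 × 30 + 26 − 2 = 1434 (labels ;00/;01 skipped at this minute). Total = 269730 + 8992 + 1434 = 280156.

280156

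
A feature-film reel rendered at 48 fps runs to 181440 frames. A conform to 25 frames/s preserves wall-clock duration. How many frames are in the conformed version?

94500 frames

Target frames = source frames × (target rate / source rate) = 181440 × (25)/(48) = 181440 × 25/48 = 94500.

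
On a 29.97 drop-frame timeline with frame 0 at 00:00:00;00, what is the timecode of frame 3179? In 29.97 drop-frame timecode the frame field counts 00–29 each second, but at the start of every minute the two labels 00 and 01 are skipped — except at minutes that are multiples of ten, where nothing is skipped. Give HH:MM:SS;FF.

00:01:46;01

Each 10-minute DF block holds 10 × 60 × 30 − 9 × 2 = 17982 frames. 3179 ÷ 17982 → 0 full blocks, remainder 3179.
Within the partial block the first minute is 1800 frames and each further minute 1798, so 1 further minute boundary passed. Total skipped labels = 18 × 0 + 2 × 1 = 2.
Non-drop label index = 3179 + 2 = 3181; at 30 labels/s that is 00:01:46:01, i.e. DF 00:01:46;01.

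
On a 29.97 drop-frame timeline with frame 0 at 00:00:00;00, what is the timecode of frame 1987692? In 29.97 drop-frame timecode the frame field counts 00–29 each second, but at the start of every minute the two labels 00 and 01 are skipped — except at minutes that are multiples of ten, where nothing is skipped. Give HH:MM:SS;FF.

Each 10-minute DF block holds 10 × 60 × 30 − 9 × 2 = 17982 frames. 1987692 ÷ 17982 → 110 full blocks, remainder 9672.
Within the partial block the first minute is 1800 frames and each further minute 1798, so 5 further minute boundaries passed. Total skipped labels = 18 × 110 + 2 × 5 = 1990.
Non-drop label index = 1987692 + 1990 = 1989682; at 30 labels/s that is 18:25:22:22, i.e. DF 18:25:22;22.

18:25:22;22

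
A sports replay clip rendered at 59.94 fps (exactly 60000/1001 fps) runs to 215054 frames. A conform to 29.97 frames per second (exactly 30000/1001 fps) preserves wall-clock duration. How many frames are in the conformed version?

Target frames = source frames × (target rate / source rate) = 215054 × (30000/1001)/(60000/1001) = 215054 × 1/2 = 107527.

107527 frames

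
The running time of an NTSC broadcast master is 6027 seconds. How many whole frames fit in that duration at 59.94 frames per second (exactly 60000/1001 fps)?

Frames = 6027 × 60000/1001 = 51660000/143 ≈ 361258.7413.
Complete frames: 361258.

361258 frames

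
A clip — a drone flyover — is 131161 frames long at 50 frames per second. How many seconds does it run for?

Running time = 131161 / (50) = 2623.22 s.

2623.22 seconds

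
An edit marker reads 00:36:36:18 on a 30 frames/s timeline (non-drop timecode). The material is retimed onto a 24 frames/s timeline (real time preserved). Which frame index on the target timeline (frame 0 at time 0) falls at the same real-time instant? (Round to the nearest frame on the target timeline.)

Source frame index: (0×3600 + 36×60 + 36) × 30 + 18 = 65898.
Real time: 65898 / (30) = 10983/5 s.
Target frame: (10983/5) × (24) = 263592/5 ≈ 52718.400 → 52718.

frame 52718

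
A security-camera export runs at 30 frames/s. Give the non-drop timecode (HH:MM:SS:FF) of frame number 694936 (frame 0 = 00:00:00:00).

694936 ÷ 30 = 23164 full seconds, remainder 16 frames.
23164 s = 6 h 26 min 4 s.
Timecode: 06:26:04:16.

06:26:04:16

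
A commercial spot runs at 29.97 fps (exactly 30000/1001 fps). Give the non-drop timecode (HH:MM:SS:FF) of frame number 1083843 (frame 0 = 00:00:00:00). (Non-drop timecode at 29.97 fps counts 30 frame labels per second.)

10:02:08:03

1083843 ÷ 30 = 36128 full seconds, remainder 3 frames.
36128 s = 10 h 2 min 8 s.
Timecode: 10:02:08:03.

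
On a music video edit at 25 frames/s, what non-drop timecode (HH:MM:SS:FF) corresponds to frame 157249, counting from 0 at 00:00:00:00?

01:44:49:24

157249 ÷ 25 = 6289 full seconds, remainder 24 frames.
6289 s = 1 h 44 min 49 s.
Timecode: 01:44:49:24.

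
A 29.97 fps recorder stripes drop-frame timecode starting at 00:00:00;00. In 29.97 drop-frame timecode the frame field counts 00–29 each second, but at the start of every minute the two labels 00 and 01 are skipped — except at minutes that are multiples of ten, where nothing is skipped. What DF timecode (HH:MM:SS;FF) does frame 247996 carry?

02:17:54;24

Each 10-minute DF block holds 10 × 60 × 30 − 9 × 2 = 17982 frames. 247996 ÷ 17982 → 13 full blocks, remainder 14230.
Within the partial block the first minute is 1800 frames and each further minute 1798, so 7 further minute boundaries passed. Total skipped labels = 18 × 13 + 2 × 7 = 248.
Non-drop label index = 247996 + 248 = 248244; at 30 labels/s that is 02:17:54:24, i.e. DF 02:17:54;24.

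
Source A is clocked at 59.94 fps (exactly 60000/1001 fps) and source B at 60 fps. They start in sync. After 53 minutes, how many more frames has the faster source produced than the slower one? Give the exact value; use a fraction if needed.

53 min = 3180 s.
A emits 60000/1001 × 3180 = 190800000/1001 frames; B emits 60 × 3180 = 190800.
Difference = 190800/1001 frames (≈ 190.6094); B is ahead of A.

190800/1001 frames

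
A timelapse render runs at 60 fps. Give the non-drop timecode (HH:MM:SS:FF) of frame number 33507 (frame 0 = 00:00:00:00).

00:09:18:27

33507 ÷ 60 = 558 full seconds, remainder 27 frames.
558 s = 0 h 9 min 18 s.
Timecode: 00:09:18:27.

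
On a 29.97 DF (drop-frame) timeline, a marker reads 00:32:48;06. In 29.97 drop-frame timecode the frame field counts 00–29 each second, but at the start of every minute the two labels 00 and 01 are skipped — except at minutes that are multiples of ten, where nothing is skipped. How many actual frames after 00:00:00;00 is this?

58988

As if non-drop at 30 labels/s: (0 × 3600 + 32 × 60 + 48) × 30 + 6 = 59046.
Minute boundaries passed: 32; those not divisible by 10: 32 − 3 = 29; dropped labels = 2 × 29 = 58.
Actual frame index = 59046 − 58 = 58988.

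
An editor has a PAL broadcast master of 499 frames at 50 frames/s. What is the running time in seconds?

Running time = 499 / (50) = 9.98 s.

9.98 seconds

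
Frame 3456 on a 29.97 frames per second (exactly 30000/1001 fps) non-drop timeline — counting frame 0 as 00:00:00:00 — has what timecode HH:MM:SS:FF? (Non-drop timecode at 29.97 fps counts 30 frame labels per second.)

3456 ÷ 30 = 115 full seconds, remainder 6 frames.
115 s = 0 h 1 min 55 s.
Timecode: 00:01:55:06.

00:01:55:06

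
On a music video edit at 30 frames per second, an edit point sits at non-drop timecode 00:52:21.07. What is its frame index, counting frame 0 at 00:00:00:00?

94237

Total seconds to the label: (0 × 3600 + 52 × 60 + 21) = 3141.
Frame index = 3141 × 30 + 7 = 94237.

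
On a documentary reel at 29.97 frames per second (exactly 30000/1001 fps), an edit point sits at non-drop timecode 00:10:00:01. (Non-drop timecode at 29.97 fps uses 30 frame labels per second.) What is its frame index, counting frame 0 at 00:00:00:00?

Total seconds to the label: (0 × 3600 + 10 × 60 + 0) = 600.
Frame index = 600 × 30 + 1 = 18001.

18001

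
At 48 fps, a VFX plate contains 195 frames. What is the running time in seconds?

Running time = 195 / (48) = 4.0625 s.

4.0625 seconds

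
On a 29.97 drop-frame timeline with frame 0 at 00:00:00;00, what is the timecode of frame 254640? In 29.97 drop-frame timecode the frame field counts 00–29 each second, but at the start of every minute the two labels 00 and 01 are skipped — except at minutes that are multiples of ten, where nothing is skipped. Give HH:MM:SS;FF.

Each 10-minute DF block holds 10 × 60 × 30 − 9 × 2 = 17982 frames. 254640 ÷ 17982 → 14 full blocks, remainder 2892.
Within the partial block the first minute is 1800 frames and each further minute 1798, so 1 further minute boundary passed. Total skipped labels = 18 × 14 + 2 × 1 = 254.
Non-drop label index = 254640 + 254 = 254894; at 30 labels/s that is 02:21:36:14, i.e. DF 02:21:36;14.

02:21:36;14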